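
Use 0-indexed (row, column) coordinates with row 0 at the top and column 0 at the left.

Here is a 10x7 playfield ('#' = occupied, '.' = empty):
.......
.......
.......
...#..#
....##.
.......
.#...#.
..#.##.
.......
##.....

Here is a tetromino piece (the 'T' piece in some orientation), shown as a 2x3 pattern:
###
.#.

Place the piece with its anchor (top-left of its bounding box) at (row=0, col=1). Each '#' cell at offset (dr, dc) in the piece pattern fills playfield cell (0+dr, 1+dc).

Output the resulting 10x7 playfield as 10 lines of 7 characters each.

Answer: .###...
..#....
.......
...#..#
....##.
.......
.#...#.
..#.##.
.......
##.....

Derivation:
Fill (0+0,1+0) = (0,1)
Fill (0+0,1+1) = (0,2)
Fill (0+0,1+2) = (0,3)
Fill (0+1,1+1) = (1,2)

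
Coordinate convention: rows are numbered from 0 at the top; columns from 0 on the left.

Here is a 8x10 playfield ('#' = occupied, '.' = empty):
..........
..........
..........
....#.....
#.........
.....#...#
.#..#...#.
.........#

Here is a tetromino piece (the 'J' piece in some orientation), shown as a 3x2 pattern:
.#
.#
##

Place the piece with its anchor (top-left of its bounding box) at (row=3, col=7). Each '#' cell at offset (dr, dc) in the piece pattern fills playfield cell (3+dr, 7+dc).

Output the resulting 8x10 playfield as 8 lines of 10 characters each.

Fill (3+0,7+1) = (3,8)
Fill (3+1,7+1) = (4,8)
Fill (3+2,7+0) = (5,7)
Fill (3+2,7+1) = (5,8)

Answer: ..........
..........
..........
....#...#.
#.......#.
.....#.###
.#..#...#.
.........#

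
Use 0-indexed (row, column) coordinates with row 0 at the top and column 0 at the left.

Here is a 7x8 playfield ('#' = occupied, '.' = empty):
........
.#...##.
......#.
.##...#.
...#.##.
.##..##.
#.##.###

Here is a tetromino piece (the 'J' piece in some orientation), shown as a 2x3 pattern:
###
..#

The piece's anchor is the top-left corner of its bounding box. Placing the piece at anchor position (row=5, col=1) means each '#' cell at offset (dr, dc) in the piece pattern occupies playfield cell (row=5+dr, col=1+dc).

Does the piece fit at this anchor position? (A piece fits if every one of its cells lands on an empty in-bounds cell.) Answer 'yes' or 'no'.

Check each piece cell at anchor (5, 1):
  offset (0,0) -> (5,1): occupied ('#') -> FAIL
  offset (0,1) -> (5,2): occupied ('#') -> FAIL
  offset (0,2) -> (5,3): empty -> OK
  offset (1,2) -> (6,3): occupied ('#') -> FAIL
All cells valid: no

Answer: no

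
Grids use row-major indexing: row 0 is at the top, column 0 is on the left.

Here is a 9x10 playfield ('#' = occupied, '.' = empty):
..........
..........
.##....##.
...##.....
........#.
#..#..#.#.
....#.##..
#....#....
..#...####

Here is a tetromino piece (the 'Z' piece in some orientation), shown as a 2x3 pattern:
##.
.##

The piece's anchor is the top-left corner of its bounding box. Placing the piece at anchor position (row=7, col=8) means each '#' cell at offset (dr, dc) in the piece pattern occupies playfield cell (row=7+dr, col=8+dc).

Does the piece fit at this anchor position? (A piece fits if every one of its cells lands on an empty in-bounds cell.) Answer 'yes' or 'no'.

Check each piece cell at anchor (7, 8):
  offset (0,0) -> (7,8): empty -> OK
  offset (0,1) -> (7,9): empty -> OK
  offset (1,1) -> (8,9): occupied ('#') -> FAIL
  offset (1,2) -> (8,10): out of bounds -> FAIL
All cells valid: no

Answer: no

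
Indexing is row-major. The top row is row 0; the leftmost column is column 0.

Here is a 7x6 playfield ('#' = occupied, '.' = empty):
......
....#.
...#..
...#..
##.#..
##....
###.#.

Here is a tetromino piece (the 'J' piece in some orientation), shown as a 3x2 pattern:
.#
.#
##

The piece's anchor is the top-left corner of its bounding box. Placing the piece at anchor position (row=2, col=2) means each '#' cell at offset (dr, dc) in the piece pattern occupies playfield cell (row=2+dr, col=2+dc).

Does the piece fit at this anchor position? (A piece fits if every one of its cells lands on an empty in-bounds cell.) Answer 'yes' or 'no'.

Check each piece cell at anchor (2, 2):
  offset (0,1) -> (2,3): occupied ('#') -> FAIL
  offset (1,1) -> (3,3): occupied ('#') -> FAIL
  offset (2,0) -> (4,2): empty -> OK
  offset (2,1) -> (4,3): occupied ('#') -> FAIL
All cells valid: no

Answer: no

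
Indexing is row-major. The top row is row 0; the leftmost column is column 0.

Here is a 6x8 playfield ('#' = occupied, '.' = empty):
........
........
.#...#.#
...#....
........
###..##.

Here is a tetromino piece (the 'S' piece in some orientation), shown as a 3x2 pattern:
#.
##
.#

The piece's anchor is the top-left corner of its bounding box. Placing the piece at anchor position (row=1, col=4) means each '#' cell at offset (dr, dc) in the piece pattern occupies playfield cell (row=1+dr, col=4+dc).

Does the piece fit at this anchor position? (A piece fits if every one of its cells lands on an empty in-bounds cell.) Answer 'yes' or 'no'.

Answer: no

Derivation:
Check each piece cell at anchor (1, 4):
  offset (0,0) -> (1,4): empty -> OK
  offset (1,0) -> (2,4): empty -> OK
  offset (1,1) -> (2,5): occupied ('#') -> FAIL
  offset (2,1) -> (3,5): empty -> OK
All cells valid: no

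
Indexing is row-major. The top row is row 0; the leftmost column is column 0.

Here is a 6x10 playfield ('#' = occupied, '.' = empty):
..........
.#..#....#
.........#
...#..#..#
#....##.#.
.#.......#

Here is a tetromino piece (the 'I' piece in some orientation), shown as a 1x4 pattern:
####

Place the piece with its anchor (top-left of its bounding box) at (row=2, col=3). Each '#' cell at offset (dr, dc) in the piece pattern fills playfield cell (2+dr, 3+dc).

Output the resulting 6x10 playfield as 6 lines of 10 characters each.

Fill (2+0,3+0) = (2,3)
Fill (2+0,3+1) = (2,4)
Fill (2+0,3+2) = (2,5)
Fill (2+0,3+3) = (2,6)

Answer: ..........
.#..#....#
...####..#
...#..#..#
#....##.#.
.#.......#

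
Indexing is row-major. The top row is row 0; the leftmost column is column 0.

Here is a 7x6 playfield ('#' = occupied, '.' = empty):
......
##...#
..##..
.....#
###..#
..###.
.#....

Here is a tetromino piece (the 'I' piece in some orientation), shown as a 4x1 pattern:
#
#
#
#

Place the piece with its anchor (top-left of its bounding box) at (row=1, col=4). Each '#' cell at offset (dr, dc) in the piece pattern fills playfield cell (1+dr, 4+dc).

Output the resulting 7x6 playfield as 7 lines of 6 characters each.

Answer: ......
##..##
..###.
....##
###.##
..###.
.#....

Derivation:
Fill (1+0,4+0) = (1,4)
Fill (1+1,4+0) = (2,4)
Fill (1+2,4+0) = (3,4)
Fill (1+3,4+0) = (4,4)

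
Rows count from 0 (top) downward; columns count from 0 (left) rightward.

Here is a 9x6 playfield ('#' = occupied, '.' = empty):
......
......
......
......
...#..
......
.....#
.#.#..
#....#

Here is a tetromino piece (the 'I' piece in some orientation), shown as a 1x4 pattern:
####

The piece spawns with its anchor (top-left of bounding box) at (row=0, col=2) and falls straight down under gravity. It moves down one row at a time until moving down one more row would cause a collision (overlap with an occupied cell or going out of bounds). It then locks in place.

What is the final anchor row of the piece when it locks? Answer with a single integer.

Spawn at (row=0, col=2). Try each row:
  row 0: fits
  row 1: fits
  row 2: fits
  row 3: fits
  row 4: blocked -> lock at row 3

Answer: 3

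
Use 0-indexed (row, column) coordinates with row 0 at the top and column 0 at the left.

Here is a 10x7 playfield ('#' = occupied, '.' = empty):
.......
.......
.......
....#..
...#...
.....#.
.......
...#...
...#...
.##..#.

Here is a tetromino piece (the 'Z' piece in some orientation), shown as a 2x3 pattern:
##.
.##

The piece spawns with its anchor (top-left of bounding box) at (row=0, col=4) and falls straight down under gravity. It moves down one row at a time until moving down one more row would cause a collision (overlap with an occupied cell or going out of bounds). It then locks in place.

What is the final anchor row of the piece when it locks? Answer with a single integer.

Spawn at (row=0, col=4). Try each row:
  row 0: fits
  row 1: fits
  row 2: fits
  row 3: blocked -> lock at row 2

Answer: 2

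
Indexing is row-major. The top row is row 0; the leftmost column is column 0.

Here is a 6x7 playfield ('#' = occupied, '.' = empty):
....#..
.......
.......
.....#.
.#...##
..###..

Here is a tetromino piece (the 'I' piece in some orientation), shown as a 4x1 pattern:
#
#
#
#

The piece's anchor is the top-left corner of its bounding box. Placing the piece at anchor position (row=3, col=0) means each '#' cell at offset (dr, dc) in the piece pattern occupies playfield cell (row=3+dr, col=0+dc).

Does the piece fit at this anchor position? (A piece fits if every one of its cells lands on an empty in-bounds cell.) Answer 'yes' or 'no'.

Check each piece cell at anchor (3, 0):
  offset (0,0) -> (3,0): empty -> OK
  offset (1,0) -> (4,0): empty -> OK
  offset (2,0) -> (5,0): empty -> OK
  offset (3,0) -> (6,0): out of bounds -> FAIL
All cells valid: no

Answer: no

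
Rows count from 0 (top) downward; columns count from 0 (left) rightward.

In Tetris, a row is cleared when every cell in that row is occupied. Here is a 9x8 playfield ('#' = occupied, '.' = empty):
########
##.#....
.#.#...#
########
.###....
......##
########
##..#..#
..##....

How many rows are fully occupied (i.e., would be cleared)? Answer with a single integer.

Answer: 3

Derivation:
Check each row:
  row 0: 0 empty cells -> FULL (clear)
  row 1: 5 empty cells -> not full
  row 2: 5 empty cells -> not full
  row 3: 0 empty cells -> FULL (clear)
  row 4: 5 empty cells -> not full
  row 5: 6 empty cells -> not full
  row 6: 0 empty cells -> FULL (clear)
  row 7: 4 empty cells -> not full
  row 8: 6 empty cells -> not full
Total rows cleared: 3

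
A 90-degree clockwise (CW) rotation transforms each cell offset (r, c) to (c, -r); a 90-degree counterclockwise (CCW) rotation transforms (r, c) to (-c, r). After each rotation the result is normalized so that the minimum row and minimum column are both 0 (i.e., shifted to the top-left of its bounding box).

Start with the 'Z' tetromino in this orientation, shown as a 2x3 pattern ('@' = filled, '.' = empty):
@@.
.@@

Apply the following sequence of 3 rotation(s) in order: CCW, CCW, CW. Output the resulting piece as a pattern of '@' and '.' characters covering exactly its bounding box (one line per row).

Answer: .@
@@
@.

Derivation:
Start:
@@.
.@@
After rotation 1 (CCW):
.@
@@
@.
After rotation 2 (CCW):
@@.
.@@
After rotation 3 (CW):
.@
@@
@.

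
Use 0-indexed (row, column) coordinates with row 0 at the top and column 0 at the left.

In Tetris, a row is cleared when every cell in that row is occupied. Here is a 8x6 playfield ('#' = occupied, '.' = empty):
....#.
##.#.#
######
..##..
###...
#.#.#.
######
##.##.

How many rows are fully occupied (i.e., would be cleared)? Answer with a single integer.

Check each row:
  row 0: 5 empty cells -> not full
  row 1: 2 empty cells -> not full
  row 2: 0 empty cells -> FULL (clear)
  row 3: 4 empty cells -> not full
  row 4: 3 empty cells -> not full
  row 5: 3 empty cells -> not full
  row 6: 0 empty cells -> FULL (clear)
  row 7: 2 empty cells -> not full
Total rows cleared: 2

Answer: 2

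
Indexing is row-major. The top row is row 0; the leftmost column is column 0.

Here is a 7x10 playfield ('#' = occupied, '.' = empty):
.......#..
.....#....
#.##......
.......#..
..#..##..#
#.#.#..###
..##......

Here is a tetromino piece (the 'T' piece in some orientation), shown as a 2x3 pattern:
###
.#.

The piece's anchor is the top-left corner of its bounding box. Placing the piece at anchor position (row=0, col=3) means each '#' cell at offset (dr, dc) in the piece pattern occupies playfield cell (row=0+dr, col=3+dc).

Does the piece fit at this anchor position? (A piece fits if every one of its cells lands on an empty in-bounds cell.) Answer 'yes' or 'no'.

Check each piece cell at anchor (0, 3):
  offset (0,0) -> (0,3): empty -> OK
  offset (0,1) -> (0,4): empty -> OK
  offset (0,2) -> (0,5): empty -> OK
  offset (1,1) -> (1,4): empty -> OK
All cells valid: yes

Answer: yes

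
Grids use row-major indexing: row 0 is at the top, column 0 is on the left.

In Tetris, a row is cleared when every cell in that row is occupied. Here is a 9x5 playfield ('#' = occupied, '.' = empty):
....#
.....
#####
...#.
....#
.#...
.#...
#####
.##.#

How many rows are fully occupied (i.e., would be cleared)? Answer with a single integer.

Answer: 2

Derivation:
Check each row:
  row 0: 4 empty cells -> not full
  row 1: 5 empty cells -> not full
  row 2: 0 empty cells -> FULL (clear)
  row 3: 4 empty cells -> not full
  row 4: 4 empty cells -> not full
  row 5: 4 empty cells -> not full
  row 6: 4 empty cells -> not full
  row 7: 0 empty cells -> FULL (clear)
  row 8: 2 empty cells -> not full
Total rows cleared: 2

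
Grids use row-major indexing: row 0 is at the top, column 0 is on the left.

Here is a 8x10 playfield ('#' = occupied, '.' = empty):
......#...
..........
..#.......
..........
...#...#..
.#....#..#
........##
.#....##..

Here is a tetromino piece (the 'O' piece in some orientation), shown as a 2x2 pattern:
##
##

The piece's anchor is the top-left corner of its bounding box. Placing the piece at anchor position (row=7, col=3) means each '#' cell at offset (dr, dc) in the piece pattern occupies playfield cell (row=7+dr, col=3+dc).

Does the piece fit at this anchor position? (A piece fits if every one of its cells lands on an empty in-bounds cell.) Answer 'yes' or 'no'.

Answer: no

Derivation:
Check each piece cell at anchor (7, 3):
  offset (0,0) -> (7,3): empty -> OK
  offset (0,1) -> (7,4): empty -> OK
  offset (1,0) -> (8,3): out of bounds -> FAIL
  offset (1,1) -> (8,4): out of bounds -> FAIL
All cells valid: no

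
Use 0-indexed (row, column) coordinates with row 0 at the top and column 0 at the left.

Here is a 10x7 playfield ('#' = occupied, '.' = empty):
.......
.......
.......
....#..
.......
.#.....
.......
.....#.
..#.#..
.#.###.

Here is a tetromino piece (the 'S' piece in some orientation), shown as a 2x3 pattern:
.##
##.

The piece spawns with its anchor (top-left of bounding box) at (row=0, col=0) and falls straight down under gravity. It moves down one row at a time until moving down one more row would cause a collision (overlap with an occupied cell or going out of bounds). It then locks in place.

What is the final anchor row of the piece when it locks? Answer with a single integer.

Answer: 3

Derivation:
Spawn at (row=0, col=0). Try each row:
  row 0: fits
  row 1: fits
  row 2: fits
  row 3: fits
  row 4: blocked -> lock at row 3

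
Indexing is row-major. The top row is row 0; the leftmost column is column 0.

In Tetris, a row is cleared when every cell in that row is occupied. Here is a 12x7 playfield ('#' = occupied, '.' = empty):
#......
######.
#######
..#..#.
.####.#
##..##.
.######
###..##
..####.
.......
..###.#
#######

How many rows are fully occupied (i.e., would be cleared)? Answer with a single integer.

Answer: 2

Derivation:
Check each row:
  row 0: 6 empty cells -> not full
  row 1: 1 empty cell -> not full
  row 2: 0 empty cells -> FULL (clear)
  row 3: 5 empty cells -> not full
  row 4: 2 empty cells -> not full
  row 5: 3 empty cells -> not full
  row 6: 1 empty cell -> not full
  row 7: 2 empty cells -> not full
  row 8: 3 empty cells -> not full
  row 9: 7 empty cells -> not full
  row 10: 3 empty cells -> not full
  row 11: 0 empty cells -> FULL (clear)
Total rows cleared: 2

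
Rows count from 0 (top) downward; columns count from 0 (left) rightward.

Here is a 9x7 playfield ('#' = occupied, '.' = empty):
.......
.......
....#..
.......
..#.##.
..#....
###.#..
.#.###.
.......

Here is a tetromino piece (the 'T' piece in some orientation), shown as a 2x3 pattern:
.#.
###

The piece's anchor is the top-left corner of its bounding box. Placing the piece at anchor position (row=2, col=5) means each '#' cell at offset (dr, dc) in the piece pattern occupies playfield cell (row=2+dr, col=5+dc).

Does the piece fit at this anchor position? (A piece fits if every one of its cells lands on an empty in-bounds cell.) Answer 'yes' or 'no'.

Answer: no

Derivation:
Check each piece cell at anchor (2, 5):
  offset (0,1) -> (2,6): empty -> OK
  offset (1,0) -> (3,5): empty -> OK
  offset (1,1) -> (3,6): empty -> OK
  offset (1,2) -> (3,7): out of bounds -> FAIL
All cells valid: no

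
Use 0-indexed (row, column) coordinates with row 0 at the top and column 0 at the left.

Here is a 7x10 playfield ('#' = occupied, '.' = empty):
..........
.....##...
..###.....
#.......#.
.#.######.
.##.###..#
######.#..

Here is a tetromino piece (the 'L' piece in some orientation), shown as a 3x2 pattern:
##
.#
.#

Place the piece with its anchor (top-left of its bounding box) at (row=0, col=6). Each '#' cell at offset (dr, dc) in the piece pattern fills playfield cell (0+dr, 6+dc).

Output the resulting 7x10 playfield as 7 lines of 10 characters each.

Answer: ......##..
.....###..
..###..#..
#.......#.
.#.######.
.##.###..#
######.#..

Derivation:
Fill (0+0,6+0) = (0,6)
Fill (0+0,6+1) = (0,7)
Fill (0+1,6+1) = (1,7)
Fill (0+2,6+1) = (2,7)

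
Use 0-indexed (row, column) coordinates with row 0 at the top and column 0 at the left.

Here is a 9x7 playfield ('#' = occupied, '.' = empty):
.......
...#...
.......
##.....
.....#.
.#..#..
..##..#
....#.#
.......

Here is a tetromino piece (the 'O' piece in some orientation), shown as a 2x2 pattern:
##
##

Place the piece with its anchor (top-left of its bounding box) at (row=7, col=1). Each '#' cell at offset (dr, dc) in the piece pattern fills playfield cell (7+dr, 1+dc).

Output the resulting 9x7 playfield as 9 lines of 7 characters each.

Answer: .......
...#...
.......
##.....
.....#.
.#..#..
..##..#
.##.#.#
.##....

Derivation:
Fill (7+0,1+0) = (7,1)
Fill (7+0,1+1) = (7,2)
Fill (7+1,1+0) = (8,1)
Fill (7+1,1+1) = (8,2)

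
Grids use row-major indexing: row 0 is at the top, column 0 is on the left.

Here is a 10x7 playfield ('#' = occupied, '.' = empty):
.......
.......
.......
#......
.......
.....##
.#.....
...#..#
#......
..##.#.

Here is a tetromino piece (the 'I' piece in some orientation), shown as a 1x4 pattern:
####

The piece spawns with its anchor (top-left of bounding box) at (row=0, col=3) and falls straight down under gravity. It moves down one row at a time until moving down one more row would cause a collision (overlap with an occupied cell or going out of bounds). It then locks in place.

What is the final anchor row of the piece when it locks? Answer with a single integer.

Spawn at (row=0, col=3). Try each row:
  row 0: fits
  row 1: fits
  row 2: fits
  row 3: fits
  row 4: fits
  row 5: blocked -> lock at row 4

Answer: 4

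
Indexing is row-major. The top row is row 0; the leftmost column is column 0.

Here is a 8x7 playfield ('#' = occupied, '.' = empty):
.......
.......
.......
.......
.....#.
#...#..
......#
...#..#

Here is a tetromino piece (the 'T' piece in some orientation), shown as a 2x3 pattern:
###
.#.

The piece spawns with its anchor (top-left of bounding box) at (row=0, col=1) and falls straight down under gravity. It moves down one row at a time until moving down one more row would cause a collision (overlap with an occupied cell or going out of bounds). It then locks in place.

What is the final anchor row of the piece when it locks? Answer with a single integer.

Spawn at (row=0, col=1). Try each row:
  row 0: fits
  row 1: fits
  row 2: fits
  row 3: fits
  row 4: fits
  row 5: fits
  row 6: fits
  row 7: blocked -> lock at row 6

Answer: 6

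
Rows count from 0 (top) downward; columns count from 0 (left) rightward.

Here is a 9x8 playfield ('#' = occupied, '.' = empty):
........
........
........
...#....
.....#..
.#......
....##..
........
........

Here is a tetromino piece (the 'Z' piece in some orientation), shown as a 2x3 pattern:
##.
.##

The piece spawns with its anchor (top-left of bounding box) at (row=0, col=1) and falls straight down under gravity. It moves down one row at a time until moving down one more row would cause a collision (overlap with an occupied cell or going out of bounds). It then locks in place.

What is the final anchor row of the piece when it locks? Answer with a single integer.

Spawn at (row=0, col=1). Try each row:
  row 0: fits
  row 1: fits
  row 2: blocked -> lock at row 1

Answer: 1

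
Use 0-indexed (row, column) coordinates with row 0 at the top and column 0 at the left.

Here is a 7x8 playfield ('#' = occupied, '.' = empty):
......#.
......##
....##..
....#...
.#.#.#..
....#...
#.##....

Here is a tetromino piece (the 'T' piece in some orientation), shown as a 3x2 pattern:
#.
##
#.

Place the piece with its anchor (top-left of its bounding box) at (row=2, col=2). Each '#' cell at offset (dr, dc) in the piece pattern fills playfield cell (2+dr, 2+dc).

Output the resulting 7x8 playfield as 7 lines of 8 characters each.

Fill (2+0,2+0) = (2,2)
Fill (2+1,2+0) = (3,2)
Fill (2+1,2+1) = (3,3)
Fill (2+2,2+0) = (4,2)

Answer: ......#.
......##
..#.##..
..###...
.###.#..
....#...
#.##....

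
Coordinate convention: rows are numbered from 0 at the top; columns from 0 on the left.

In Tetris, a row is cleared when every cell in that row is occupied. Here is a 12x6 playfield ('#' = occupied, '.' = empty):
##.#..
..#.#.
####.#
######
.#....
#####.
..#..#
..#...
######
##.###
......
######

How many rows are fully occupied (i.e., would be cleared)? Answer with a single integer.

Answer: 3

Derivation:
Check each row:
  row 0: 3 empty cells -> not full
  row 1: 4 empty cells -> not full
  row 2: 1 empty cell -> not full
  row 3: 0 empty cells -> FULL (clear)
  row 4: 5 empty cells -> not full
  row 5: 1 empty cell -> not full
  row 6: 4 empty cells -> not full
  row 7: 5 empty cells -> not full
  row 8: 0 empty cells -> FULL (clear)
  row 9: 1 empty cell -> not full
  row 10: 6 empty cells -> not full
  row 11: 0 empty cells -> FULL (clear)
Total rows cleared: 3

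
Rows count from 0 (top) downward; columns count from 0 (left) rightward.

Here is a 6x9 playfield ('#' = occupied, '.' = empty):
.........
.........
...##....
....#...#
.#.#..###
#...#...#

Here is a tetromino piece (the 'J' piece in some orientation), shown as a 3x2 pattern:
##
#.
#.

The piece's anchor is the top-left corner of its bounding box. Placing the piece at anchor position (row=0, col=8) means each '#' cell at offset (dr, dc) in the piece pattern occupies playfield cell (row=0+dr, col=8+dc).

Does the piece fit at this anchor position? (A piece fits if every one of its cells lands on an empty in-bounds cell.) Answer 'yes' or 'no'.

Answer: no

Derivation:
Check each piece cell at anchor (0, 8):
  offset (0,0) -> (0,8): empty -> OK
  offset (0,1) -> (0,9): out of bounds -> FAIL
  offset (1,0) -> (1,8): empty -> OK
  offset (2,0) -> (2,8): empty -> OK
All cells valid: no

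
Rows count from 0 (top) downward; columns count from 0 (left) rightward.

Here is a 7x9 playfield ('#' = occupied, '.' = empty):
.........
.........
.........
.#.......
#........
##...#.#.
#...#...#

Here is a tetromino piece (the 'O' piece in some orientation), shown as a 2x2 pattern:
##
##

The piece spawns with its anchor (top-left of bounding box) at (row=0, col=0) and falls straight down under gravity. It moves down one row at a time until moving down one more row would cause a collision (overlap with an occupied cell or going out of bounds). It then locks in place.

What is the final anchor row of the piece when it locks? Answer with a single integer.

Answer: 1

Derivation:
Spawn at (row=0, col=0). Try each row:
  row 0: fits
  row 1: fits
  row 2: blocked -> lock at row 1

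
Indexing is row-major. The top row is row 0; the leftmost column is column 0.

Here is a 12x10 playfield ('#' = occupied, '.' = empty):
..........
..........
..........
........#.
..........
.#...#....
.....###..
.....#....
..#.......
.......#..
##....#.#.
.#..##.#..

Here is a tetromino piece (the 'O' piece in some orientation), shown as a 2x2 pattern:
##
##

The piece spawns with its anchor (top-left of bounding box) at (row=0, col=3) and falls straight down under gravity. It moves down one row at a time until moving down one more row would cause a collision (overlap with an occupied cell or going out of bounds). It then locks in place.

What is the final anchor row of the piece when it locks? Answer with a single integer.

Answer: 9

Derivation:
Spawn at (row=0, col=3). Try each row:
  row 0: fits
  row 1: fits
  row 2: fits
  row 3: fits
  row 4: fits
  row 5: fits
  row 6: fits
  row 7: fits
  row 8: fits
  row 9: fits
  row 10: blocked -> lock at row 9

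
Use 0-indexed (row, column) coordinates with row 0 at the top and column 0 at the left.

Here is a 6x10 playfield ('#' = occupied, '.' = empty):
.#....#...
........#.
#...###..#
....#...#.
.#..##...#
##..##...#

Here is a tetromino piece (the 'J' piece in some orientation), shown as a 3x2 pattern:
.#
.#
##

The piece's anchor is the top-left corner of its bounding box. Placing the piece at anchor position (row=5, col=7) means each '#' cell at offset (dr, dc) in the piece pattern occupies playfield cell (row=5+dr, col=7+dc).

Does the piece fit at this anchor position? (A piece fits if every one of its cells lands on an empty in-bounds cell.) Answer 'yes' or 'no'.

Answer: no

Derivation:
Check each piece cell at anchor (5, 7):
  offset (0,1) -> (5,8): empty -> OK
  offset (1,1) -> (6,8): out of bounds -> FAIL
  offset (2,0) -> (7,7): out of bounds -> FAIL
  offset (2,1) -> (7,8): out of bounds -> FAIL
All cells valid: no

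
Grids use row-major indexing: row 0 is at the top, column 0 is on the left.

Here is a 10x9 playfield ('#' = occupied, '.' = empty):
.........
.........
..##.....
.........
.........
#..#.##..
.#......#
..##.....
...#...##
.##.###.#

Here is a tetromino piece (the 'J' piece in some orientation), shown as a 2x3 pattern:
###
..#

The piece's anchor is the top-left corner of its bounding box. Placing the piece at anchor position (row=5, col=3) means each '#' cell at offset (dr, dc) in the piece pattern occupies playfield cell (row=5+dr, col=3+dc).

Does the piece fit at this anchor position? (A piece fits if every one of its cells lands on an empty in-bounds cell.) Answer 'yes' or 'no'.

Check each piece cell at anchor (5, 3):
  offset (0,0) -> (5,3): occupied ('#') -> FAIL
  offset (0,1) -> (5,4): empty -> OK
  offset (0,2) -> (5,5): occupied ('#') -> FAIL
  offset (1,2) -> (6,5): empty -> OK
All cells valid: no

Answer: no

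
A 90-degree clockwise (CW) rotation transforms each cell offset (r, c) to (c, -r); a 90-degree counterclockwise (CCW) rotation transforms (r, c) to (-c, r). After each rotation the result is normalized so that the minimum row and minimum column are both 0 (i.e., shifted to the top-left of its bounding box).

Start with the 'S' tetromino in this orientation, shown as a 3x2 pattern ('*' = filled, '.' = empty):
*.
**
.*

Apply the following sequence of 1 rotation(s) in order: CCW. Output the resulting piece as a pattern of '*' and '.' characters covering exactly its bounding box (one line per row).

Answer: .**
**.

Derivation:
Start:
*.
**
.*
After rotation 1 (CCW):
.**
**.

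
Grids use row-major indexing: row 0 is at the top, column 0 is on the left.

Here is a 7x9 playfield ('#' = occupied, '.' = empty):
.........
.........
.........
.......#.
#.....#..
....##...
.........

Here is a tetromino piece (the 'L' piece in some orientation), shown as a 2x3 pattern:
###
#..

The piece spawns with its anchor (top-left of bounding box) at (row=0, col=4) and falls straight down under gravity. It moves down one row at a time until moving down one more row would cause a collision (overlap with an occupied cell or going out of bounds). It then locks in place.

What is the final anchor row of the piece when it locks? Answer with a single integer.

Answer: 3

Derivation:
Spawn at (row=0, col=4). Try each row:
  row 0: fits
  row 1: fits
  row 2: fits
  row 3: fits
  row 4: blocked -> lock at row 3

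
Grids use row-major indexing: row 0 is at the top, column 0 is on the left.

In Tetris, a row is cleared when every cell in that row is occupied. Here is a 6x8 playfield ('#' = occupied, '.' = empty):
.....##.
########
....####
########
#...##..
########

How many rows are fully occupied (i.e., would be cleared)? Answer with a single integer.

Answer: 3

Derivation:
Check each row:
  row 0: 6 empty cells -> not full
  row 1: 0 empty cells -> FULL (clear)
  row 2: 4 empty cells -> not full
  row 3: 0 empty cells -> FULL (clear)
  row 4: 5 empty cells -> not full
  row 5: 0 empty cells -> FULL (clear)
Total rows cleared: 3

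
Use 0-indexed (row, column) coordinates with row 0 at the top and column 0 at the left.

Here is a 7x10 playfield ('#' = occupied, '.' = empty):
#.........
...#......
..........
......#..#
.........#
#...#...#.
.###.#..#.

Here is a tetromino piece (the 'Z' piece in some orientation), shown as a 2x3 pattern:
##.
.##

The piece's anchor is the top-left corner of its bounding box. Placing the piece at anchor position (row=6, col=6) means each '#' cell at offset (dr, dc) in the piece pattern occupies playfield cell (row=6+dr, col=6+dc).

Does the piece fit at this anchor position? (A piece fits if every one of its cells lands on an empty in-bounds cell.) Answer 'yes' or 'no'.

Answer: no

Derivation:
Check each piece cell at anchor (6, 6):
  offset (0,0) -> (6,6): empty -> OK
  offset (0,1) -> (6,7): empty -> OK
  offset (1,1) -> (7,7): out of bounds -> FAIL
  offset (1,2) -> (7,8): out of bounds -> FAIL
All cells valid: no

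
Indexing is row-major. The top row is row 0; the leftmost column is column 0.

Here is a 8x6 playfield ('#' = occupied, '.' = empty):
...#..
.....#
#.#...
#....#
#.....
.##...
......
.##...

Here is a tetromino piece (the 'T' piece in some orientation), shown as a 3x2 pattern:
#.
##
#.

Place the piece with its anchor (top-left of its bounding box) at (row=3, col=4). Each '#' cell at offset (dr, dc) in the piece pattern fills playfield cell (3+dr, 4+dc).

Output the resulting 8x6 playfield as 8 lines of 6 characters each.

Answer: ...#..
.....#
#.#...
#...##
#...##
.##.#.
......
.##...

Derivation:
Fill (3+0,4+0) = (3,4)
Fill (3+1,4+0) = (4,4)
Fill (3+1,4+1) = (4,5)
Fill (3+2,4+0) = (5,4)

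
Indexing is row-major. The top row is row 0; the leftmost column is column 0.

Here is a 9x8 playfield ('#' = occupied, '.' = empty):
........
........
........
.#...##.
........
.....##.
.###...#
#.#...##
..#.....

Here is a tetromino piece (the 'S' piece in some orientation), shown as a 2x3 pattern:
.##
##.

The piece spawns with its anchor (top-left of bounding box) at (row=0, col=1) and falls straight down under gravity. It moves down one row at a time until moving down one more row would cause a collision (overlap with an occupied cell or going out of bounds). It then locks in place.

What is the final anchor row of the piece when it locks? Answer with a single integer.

Spawn at (row=0, col=1). Try each row:
  row 0: fits
  row 1: fits
  row 2: blocked -> lock at row 1

Answer: 1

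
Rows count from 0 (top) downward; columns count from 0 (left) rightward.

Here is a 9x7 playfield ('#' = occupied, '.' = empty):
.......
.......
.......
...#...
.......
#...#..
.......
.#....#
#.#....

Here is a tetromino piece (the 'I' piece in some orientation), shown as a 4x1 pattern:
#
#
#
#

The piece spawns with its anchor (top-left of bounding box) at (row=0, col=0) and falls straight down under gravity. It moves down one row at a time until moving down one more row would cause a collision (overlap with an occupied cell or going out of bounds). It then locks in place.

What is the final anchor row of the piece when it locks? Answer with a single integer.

Answer: 1

Derivation:
Spawn at (row=0, col=0). Try each row:
  row 0: fits
  row 1: fits
  row 2: blocked -> lock at row 1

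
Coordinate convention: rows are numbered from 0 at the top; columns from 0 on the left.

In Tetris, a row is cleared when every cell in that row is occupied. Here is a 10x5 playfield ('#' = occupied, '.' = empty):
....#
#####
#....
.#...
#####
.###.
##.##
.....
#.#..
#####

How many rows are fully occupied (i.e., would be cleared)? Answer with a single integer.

Answer: 3

Derivation:
Check each row:
  row 0: 4 empty cells -> not full
  row 1: 0 empty cells -> FULL (clear)
  row 2: 4 empty cells -> not full
  row 3: 4 empty cells -> not full
  row 4: 0 empty cells -> FULL (clear)
  row 5: 2 empty cells -> not full
  row 6: 1 empty cell -> not full
  row 7: 5 empty cells -> not full
  row 8: 3 empty cells -> not full
  row 9: 0 empty cells -> FULL (clear)
Total rows cleared: 3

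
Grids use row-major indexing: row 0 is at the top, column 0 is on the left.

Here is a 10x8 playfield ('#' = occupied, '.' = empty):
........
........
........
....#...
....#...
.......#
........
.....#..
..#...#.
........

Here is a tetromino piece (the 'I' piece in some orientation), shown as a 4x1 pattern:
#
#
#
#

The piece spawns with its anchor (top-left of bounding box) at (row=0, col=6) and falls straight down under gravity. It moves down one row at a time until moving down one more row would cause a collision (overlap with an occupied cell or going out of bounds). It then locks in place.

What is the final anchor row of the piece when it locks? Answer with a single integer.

Answer: 4

Derivation:
Spawn at (row=0, col=6). Try each row:
  row 0: fits
  row 1: fits
  row 2: fits
  row 3: fits
  row 4: fits
  row 5: blocked -> lock at row 4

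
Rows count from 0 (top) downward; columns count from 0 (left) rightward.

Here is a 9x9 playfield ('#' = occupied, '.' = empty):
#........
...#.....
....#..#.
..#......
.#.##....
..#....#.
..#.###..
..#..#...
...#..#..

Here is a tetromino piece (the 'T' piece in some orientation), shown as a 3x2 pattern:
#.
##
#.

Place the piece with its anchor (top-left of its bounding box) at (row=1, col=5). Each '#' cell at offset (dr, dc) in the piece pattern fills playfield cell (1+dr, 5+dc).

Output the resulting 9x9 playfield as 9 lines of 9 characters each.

Fill (1+0,5+0) = (1,5)
Fill (1+1,5+0) = (2,5)
Fill (1+1,5+1) = (2,6)
Fill (1+2,5+0) = (3,5)

Answer: #........
...#.#...
....####.
..#..#...
.#.##....
..#....#.
..#.###..
..#..#...
...#..#..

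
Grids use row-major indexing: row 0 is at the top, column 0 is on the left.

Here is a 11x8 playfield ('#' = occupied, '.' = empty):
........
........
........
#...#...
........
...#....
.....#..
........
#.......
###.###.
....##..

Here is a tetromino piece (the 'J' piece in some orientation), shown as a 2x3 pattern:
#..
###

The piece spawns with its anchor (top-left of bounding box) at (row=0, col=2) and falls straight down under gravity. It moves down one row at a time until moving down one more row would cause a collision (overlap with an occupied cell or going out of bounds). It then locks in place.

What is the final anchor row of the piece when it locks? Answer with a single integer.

Answer: 1

Derivation:
Spawn at (row=0, col=2). Try each row:
  row 0: fits
  row 1: fits
  row 2: blocked -> lock at row 1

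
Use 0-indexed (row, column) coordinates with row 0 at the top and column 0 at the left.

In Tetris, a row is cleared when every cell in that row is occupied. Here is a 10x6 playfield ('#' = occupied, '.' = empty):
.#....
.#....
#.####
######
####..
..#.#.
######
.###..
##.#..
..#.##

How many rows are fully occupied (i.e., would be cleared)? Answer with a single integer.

Check each row:
  row 0: 5 empty cells -> not full
  row 1: 5 empty cells -> not full
  row 2: 1 empty cell -> not full
  row 3: 0 empty cells -> FULL (clear)
  row 4: 2 empty cells -> not full
  row 5: 4 empty cells -> not full
  row 6: 0 empty cells -> FULL (clear)
  row 7: 3 empty cells -> not full
  row 8: 3 empty cells -> not full
  row 9: 3 empty cells -> not full
Total rows cleared: 2

Answer: 2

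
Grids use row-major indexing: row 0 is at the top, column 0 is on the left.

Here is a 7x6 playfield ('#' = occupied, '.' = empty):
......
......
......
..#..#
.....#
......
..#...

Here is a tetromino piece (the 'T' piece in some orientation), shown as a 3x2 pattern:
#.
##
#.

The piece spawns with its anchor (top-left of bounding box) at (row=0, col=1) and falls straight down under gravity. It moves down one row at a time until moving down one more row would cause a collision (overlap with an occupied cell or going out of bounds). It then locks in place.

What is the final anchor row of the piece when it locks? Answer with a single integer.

Answer: 1

Derivation:
Spawn at (row=0, col=1). Try each row:
  row 0: fits
  row 1: fits
  row 2: blocked -> lock at row 1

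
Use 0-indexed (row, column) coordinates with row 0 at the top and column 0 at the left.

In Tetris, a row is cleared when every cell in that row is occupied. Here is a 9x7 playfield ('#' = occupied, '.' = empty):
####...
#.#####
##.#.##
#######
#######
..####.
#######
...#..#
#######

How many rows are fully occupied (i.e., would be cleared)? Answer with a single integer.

Answer: 4

Derivation:
Check each row:
  row 0: 3 empty cells -> not full
  row 1: 1 empty cell -> not full
  row 2: 2 empty cells -> not full
  row 3: 0 empty cells -> FULL (clear)
  row 4: 0 empty cells -> FULL (clear)
  row 5: 3 empty cells -> not full
  row 6: 0 empty cells -> FULL (clear)
  row 7: 5 empty cells -> not full
  row 8: 0 empty cells -> FULL (clear)
Total rows cleared: 4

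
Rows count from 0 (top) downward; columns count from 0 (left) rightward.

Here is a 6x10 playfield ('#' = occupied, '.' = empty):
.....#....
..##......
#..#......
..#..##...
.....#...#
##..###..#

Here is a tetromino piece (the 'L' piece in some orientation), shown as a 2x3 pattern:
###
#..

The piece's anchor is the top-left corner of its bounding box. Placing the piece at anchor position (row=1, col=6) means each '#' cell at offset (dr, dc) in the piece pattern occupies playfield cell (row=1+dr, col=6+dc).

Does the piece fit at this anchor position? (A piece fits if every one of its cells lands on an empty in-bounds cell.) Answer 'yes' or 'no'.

Answer: yes

Derivation:
Check each piece cell at anchor (1, 6):
  offset (0,0) -> (1,6): empty -> OK
  offset (0,1) -> (1,7): empty -> OK
  offset (0,2) -> (1,8): empty -> OK
  offset (1,0) -> (2,6): empty -> OK
All cells valid: yes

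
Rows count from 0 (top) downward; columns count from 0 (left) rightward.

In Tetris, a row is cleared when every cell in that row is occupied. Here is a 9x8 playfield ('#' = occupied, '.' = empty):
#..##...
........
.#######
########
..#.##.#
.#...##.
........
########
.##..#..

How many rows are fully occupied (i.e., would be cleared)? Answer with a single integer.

Check each row:
  row 0: 5 empty cells -> not full
  row 1: 8 empty cells -> not full
  row 2: 1 empty cell -> not full
  row 3: 0 empty cells -> FULL (clear)
  row 4: 4 empty cells -> not full
  row 5: 5 empty cells -> not full
  row 6: 8 empty cells -> not full
  row 7: 0 empty cells -> FULL (clear)
  row 8: 5 empty cells -> not full
Total rows cleared: 2

Answer: 2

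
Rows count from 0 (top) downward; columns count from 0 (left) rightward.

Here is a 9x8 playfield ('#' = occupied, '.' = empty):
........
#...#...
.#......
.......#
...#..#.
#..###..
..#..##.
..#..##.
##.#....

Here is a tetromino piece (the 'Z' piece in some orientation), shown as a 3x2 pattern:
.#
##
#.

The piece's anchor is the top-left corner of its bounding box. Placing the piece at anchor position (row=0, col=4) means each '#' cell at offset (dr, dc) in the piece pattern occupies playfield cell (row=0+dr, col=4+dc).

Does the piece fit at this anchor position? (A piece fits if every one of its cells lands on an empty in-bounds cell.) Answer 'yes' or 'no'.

Check each piece cell at anchor (0, 4):
  offset (0,1) -> (0,5): empty -> OK
  offset (1,0) -> (1,4): occupied ('#') -> FAIL
  offset (1,1) -> (1,5): empty -> OK
  offset (2,0) -> (2,4): empty -> OK
All cells valid: no

Answer: no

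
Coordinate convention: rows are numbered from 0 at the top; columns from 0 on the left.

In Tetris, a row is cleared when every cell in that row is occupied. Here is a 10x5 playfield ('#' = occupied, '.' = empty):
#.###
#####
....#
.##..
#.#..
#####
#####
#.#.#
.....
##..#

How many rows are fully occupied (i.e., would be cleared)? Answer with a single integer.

Check each row:
  row 0: 1 empty cell -> not full
  row 1: 0 empty cells -> FULL (clear)
  row 2: 4 empty cells -> not full
  row 3: 3 empty cells -> not full
  row 4: 3 empty cells -> not full
  row 5: 0 empty cells -> FULL (clear)
  row 6: 0 empty cells -> FULL (clear)
  row 7: 2 empty cells -> not full
  row 8: 5 empty cells -> not full
  row 9: 2 empty cells -> not full
Total rows cleared: 3

Answer: 3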